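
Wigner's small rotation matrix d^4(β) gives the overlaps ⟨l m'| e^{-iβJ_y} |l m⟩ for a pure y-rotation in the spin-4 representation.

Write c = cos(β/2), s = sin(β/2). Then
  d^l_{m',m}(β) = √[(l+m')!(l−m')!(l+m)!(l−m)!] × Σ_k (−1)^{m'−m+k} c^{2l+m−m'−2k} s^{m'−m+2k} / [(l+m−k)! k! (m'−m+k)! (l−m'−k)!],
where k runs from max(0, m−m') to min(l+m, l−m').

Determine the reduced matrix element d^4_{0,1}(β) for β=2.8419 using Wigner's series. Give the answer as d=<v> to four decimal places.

d=-0.5345

d^4_{0,1}(β=2.8419) via Wigner's sum:
c=cos(2.8419/2)=0.149286, s=sin(2.8419/2)=0.988794; N=√[24·24·120·6]=643.987578
k: max(0,(1)−(0))=1 … min(4+(1),4−(0))=4
  k=1: (−1)^0·643.9876/(144)·0.1493^7·0.9888^1 = +0.000007
  k=2: (−1)^1·643.9876/(24)·0.1493^5·0.9888^3 = -0.001923
  k=3: (−1)^2·643.9876/(24)·0.1493^3·0.9888^5 = +0.084383
  k=4: (−1)^3·643.9876/(144)·0.1493^1·0.9888^7 = -0.616986
d^4_{0,1}(2.8419) = +0.000007 -0.001923 +0.084383 -0.616986 = -0.534520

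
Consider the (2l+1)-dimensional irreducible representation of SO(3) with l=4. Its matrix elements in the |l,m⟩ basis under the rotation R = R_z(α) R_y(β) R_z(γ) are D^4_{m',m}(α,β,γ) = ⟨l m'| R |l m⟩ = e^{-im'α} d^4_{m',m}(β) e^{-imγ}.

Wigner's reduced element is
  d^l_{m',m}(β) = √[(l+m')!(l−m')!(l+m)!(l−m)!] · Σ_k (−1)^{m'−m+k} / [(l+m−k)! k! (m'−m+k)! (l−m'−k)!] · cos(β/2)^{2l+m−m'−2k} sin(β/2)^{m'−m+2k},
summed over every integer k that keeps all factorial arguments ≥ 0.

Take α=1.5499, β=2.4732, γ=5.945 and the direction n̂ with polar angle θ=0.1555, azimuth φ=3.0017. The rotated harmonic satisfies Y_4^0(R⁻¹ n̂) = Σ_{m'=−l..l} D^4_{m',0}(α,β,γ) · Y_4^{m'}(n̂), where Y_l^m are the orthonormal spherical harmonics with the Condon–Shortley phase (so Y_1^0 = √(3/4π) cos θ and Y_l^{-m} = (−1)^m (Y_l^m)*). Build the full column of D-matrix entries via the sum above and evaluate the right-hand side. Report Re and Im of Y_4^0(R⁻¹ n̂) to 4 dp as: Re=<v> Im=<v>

Need the full column D^4_{m',0} for m'=−4..4 at α=1.5499, β=2.4732, γ=5.945.
cos(β/2)=0.328010, sin(β/2)=0.944674
d^4_{-4,0}: single k=4 term ⇒ +0.077130;  D = +0.076861-0.006439i
d^4_{-3,0}: k∈[3..4] ⇒ +0.037874 -0.314149 = -0.276275;  D = +0.017308+0.275732i
d^4_{-2,0}: k∈[2..4] ⇒ +0.010544 -0.233221 +0.725417 = +0.502741;  D = -0.502302+0.021005i
d^4_{-1,0}: k∈[1..4] ⇒ +0.001726 -0.085891 +0.712423 -0.984865 = -0.356607;  D = -0.007451-0.356529i
d^4_{0,0}: k∈[0..4] ⇒ +0.000134 -0.017783 +0.331879 -1.223451 +0.634244 = -0.274978;  D = -0.274978+0.000000i
d^4_{1,0}: k∈[0..3] ⇒ -0.001726 +0.085891 -0.712423 +0.984865 = +0.356607;  D = +0.007451-0.356529i
d^4_{2,0}: k∈[0..2] ⇒ +0.010544 -0.233221 +0.725417 = +0.502741;  D = -0.502302-0.021005i
d^4_{3,0}: k∈[0..1] ⇒ -0.037874 +0.314149 = +0.276275;  D = -0.017308+0.275732i
d^4_{4,0}: single k=0 term ⇒ +0.077130;  D = +0.076861+0.006439i
Y_4^{m'}(θ=0.1555,φ=3.0017) and Σ D·Y over m':
  (+0.0769-0.0064i)·(+0.0002+0.0001i)  (+0.0173+0.2757i)·(-0.0042-0.0019i)  (-0.5023+0.0210i)·(+0.0450+0.0129i)  (-0.0075-0.3565i)·(-0.2747-0.0387i)  (-0.2750+0.0000i)·(+0.7469+0.0000i)  (+0.0075-0.3565i)·(+0.2747-0.0387i)  (-0.5023-0.0210i)·(+0.0450-0.0129i)  (-0.0173+0.2757i)·(+0.0042-0.0019i)  (+0.0769+0.0064i)·(+0.0002-0.0001i)
Y_4^0(R⁻¹ n̂) = -0.273677+0.000000i

Re=-0.2737 Im=0.0000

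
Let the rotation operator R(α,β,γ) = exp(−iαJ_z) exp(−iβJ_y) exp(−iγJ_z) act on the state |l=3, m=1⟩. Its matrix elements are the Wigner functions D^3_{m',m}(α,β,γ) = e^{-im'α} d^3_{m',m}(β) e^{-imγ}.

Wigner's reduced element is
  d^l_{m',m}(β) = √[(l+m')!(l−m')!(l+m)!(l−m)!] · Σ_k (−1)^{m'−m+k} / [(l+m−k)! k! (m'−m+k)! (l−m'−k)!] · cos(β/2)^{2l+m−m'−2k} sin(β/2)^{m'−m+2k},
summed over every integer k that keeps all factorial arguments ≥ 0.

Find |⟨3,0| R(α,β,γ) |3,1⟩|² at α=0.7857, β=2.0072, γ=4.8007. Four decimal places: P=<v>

Split into d^3_{0,1}(β=2.0072) × two z-phases.
c=cos(2.0072/2)=0.537270, s=sin(2.0072/2)=0.843411; N=√[6·6·24·2]=41.569219
The bounds max(0,m−m')=1 and min(l+m,l−m')=3 give 3 terms
  k=1: (−1)^0·41.5692/(12)·0.5373^5·0.8434^1 = +0.130795
  k=2: (−1)^1·41.5692/(4)·0.5373^3·0.8434^3 = -0.966954
  k=3: (−1)^2·41.5692/(12)·0.5373^1·0.8434^5 = +0.794288
d^3_{0,1}(2.0072) = +0.130795 -0.966954 +0.794288 = -0.041871
|D^3_{0,1}|² = |d^3_{0,1}(β)|² = (-0.041871)² = 0.001753 (the z-rotation phases have unit modulus)

P=0.0018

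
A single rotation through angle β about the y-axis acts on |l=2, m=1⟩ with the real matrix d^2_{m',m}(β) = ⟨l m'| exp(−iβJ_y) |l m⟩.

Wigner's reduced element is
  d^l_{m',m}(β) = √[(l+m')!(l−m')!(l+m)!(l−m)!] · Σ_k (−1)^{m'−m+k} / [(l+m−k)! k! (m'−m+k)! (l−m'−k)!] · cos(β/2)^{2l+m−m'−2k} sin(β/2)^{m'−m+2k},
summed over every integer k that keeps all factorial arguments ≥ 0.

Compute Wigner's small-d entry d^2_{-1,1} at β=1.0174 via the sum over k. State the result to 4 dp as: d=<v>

d=0.4866

d^2_{-1,1}(β=1.0174) via Wigner's sum:
c=cos(1.0174/2)=0.873378, s=sin(1.0174/2)=0.487042; N=√[1·6·6·1]=6.000000
k: max(0,(1)−(-1))=2 … min(2+(1),2−(-1))=3
  k=2: (−1)^0·6.0000/(2)·0.8734^2·0.4870^2 = +0.542825
  k=3: (−1)^1·6.0000/(6)·0.8734^0·0.4870^4 = -0.056269
d^2_{-1,1}(1.0174) = +0.542825 -0.056269 = +0.486556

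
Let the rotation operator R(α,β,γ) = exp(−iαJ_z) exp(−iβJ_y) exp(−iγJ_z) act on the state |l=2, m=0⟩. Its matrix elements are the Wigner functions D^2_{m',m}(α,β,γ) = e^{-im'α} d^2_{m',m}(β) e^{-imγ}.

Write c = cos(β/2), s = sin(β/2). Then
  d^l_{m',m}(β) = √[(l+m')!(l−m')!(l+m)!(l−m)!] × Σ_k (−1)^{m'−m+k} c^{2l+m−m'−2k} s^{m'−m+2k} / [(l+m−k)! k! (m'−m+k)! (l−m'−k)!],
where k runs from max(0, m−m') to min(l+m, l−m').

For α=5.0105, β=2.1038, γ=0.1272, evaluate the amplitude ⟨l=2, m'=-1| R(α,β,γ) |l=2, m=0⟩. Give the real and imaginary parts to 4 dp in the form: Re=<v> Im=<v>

First d^2_{-1,0}(β=2.1038), then the phase factors e^{-i(-1)α} and e^{-i(0)γ}:
c=cos(2.1038/2)=0.495922, s=sin(2.1038/2)=0.868367; N=√[1·6·2·2]=4.898979
The bounds max(0,m−m')=1 and min(l+m,l−m')=2 give 2 terms
  k=1: (−1)^0·4.8990/(2)·0.4959^3·0.8684^1 = +0.259429
  k=2: (−1)^1·4.8990/(2)·0.4959^1·0.8684^3 = -0.795425
d^2_{-1,0}(2.1038) = +0.259429 -0.795425 = -0.535995
Attach z-rotation phases: D = e^{-i(-1)(5.0105)}·(-0.535995)·e^{-i(0)(0.1272)} = -0.157430+0.512354i

Re=-0.1574 Im=0.5124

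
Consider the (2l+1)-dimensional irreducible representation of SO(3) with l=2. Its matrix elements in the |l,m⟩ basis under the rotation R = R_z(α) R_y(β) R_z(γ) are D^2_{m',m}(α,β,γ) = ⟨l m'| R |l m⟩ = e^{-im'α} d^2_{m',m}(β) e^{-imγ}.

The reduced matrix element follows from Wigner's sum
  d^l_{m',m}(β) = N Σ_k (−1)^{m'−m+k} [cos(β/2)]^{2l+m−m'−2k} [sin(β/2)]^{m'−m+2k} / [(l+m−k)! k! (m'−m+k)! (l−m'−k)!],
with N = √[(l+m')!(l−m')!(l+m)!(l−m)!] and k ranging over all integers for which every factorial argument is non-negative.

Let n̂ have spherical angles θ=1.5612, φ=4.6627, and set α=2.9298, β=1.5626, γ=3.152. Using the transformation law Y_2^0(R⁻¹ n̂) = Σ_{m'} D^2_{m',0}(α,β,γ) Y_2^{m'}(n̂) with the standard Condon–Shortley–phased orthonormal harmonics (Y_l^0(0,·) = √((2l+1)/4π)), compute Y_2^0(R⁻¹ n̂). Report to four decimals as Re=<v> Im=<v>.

Re=-0.2908 Im=0.0000

Need the full column D^2_{m',0} for m'=−2..2 at α=2.9298, β=1.5626, γ=3.152.
cos(β/2)=0.709999, sin(β/2)=0.704203
d^2_{-2,0}: single k=2 term ⇒ +0.612331;  D = +0.558214-0.251687i
d^2_{-1,0}: k∈[1..2] ⇒ +0.617371 -0.607333 = +0.010038;  D = -0.009814+0.002110i
d^2_{0,0}: k∈[0..2] ⇒ +0.254115 -0.999933 +0.245919 = -0.499899;  D = -0.499899+0.000000i
d^2_{1,0}: k∈[0..1] ⇒ -0.617371 +0.607333 = -0.010038;  D = +0.009814+0.002110i
d^2_{2,0}: single k=0 term ⇒ +0.612331;  D = +0.558214+0.251687i
Y_2^{m'}(θ=1.5612,φ=4.6627) and Σ D·Y over m':
  (+0.5582-0.2517i)·(-0.3843-0.0383i)  (-0.0098+0.0021i)·(-0.0004+0.0074i)  (-0.4999+0.0000i)·(-0.3153+0.0000i)  (+0.0098+0.0021i)·(+0.0004+0.0074i)  (+0.5582+0.2517i)·(-0.3843+0.0383i)
Y_2^0(R⁻¹ n̂) = -0.290773+0.000000i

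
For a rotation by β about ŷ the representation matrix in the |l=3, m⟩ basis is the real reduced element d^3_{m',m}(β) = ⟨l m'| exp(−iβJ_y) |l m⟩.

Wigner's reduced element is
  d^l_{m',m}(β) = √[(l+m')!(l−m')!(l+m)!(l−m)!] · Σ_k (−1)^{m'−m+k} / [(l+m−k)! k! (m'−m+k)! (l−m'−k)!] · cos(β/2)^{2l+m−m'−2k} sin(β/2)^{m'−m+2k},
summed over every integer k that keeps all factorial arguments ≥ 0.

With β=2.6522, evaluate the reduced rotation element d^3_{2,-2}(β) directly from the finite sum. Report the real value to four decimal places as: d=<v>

d^3_{2,-2}(β=2.6522) via Wigner's sum:
With c≡cos(β/2)=0.242262 and s≡sin(β/2)=0.970211, N=[120·1·1·120]^{1/2}=120.000000
The bounds max(0,m−m')=0 and min(l+m,l−m')=1 give 2 terms
  k=0: (−1)^4·120.0000/(24)·0.2423^2·0.9702^4 = +0.260018
  k=1: (−1)^5·120.0000/(120)·0.2423^0·0.9702^6 = -0.834059
d^3_{2,-2}(2.6522) = +0.260018 -0.834059 = -0.574041

d=-0.5740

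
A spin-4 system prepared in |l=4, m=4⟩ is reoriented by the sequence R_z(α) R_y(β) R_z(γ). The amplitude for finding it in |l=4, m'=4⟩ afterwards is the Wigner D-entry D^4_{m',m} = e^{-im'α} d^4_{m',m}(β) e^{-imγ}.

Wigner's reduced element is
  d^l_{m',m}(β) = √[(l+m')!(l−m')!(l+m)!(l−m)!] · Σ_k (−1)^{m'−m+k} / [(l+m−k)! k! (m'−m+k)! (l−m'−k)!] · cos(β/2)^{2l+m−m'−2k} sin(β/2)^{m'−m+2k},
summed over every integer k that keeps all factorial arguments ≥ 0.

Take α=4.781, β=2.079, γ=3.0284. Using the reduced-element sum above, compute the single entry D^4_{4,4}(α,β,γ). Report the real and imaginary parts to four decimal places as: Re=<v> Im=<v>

Split into d^4_{4,4}(β=2.079) × two z-phases.
With c≡cos(β/2)=0.506651 and s≡sin(β/2)=0.862151, N=[40320·1·40320·1]^{1/2}=40320.000000
k∈{0} keeps every argument non-negative
  k=0: (−1)^0·40320.0000/(40320)·0.5067^8·0.8622^0 = +0.004342
d^4_{4,4}(2.079) = +0.004342
D = (+0.962576-0.271012i)·(+0.004342)·(+0.899239+0.437459i) = +0.004273+0.000770i

Re=0.0043 Im=0.0008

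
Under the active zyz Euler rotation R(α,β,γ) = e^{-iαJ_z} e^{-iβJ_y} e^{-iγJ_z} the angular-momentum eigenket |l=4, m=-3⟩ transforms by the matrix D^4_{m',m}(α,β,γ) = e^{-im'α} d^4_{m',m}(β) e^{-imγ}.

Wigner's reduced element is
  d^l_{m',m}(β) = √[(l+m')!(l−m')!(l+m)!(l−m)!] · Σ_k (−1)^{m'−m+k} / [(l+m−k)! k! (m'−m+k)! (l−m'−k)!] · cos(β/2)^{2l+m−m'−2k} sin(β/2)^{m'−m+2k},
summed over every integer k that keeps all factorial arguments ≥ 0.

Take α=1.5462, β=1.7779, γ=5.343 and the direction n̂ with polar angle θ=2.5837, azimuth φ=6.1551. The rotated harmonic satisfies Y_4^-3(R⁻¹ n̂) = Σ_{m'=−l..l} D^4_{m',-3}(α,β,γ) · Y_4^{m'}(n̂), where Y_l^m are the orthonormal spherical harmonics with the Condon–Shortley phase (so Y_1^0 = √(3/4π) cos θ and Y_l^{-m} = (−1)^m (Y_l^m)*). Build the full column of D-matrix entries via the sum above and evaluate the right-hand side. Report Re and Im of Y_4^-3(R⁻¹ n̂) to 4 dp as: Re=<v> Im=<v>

Re=0.0614 Im=-0.1347

Need the full column D^4_{m',-3} for m'=−4..4 at α=1.5462, β=1.7779, γ=5.343.
cos(β/2)=0.630228, sin(β/2)=0.776410
d^4_{-4,-3}: single k=1 term ⇒ +0.086720;  D = -0.084579-0.019149i
d^4_{-3,-3}: k∈[0..1] ⇒ +0.024887 -0.264402 = -0.239515;  D = +0.058618-0.232231i
d^4_{-2,-3}: k∈[0..1] ⇒ -0.114720 +0.522332 = +0.407612;  D = +0.392644+0.109447i
d^4_{-1,-3}: k∈[0..1] ⇒ +0.299804 -0.758358 = -0.458554;  D = -0.133952+0.438553i
d^4_{0,-3}: k∈[0..1] ⇒ -0.550586 +0.835628 = +0.285042;  D = -0.270479-0.089945i
d^4_{1,-3}: k∈[0..1] ⇒ +0.758358 -0.690579 = +0.067779;  D = -0.022963+0.063771i
d^4_{2,-3}: k∈[0..1] ⇒ -0.792747 +0.401052 = -0.391694;  D = -0.365155-0.141726i
d^4_{3,-3}: k∈[0..1] ⇒ +0.609033 -0.132048 = +0.476986;  D = +0.183471-0.440288i
d^4_{4,-3}: single k=0 term ⇒ -0.303167;  D = +0.276890+0.123460i
Y_4^{m'}(θ=2.5837,φ=6.1551) and Σ D·Y over m':
  (-0.0846-0.0191i)·(+0.0303+0.0170i)  (+0.0586-0.2322i)·(-0.1461-0.0591i)  (+0.3926+0.1094i)·(+0.3662+0.0959i)  (-0.1340+0.4386i)·(-0.4295-0.0553i)  (-0.2705-0.0899i)·(-0.0488+0.0000i)  (-0.0230+0.0638i)·(+0.4295-0.0553i)  (-0.3652-0.1417i)·(+0.3662-0.0959i)  (+0.1835-0.4403i)·(+0.1461-0.0591i)  (+0.2769+0.1235i)·(+0.0303-0.0170i)
Y_4^-3(R⁻¹ n̂) = +0.061405-0.134719i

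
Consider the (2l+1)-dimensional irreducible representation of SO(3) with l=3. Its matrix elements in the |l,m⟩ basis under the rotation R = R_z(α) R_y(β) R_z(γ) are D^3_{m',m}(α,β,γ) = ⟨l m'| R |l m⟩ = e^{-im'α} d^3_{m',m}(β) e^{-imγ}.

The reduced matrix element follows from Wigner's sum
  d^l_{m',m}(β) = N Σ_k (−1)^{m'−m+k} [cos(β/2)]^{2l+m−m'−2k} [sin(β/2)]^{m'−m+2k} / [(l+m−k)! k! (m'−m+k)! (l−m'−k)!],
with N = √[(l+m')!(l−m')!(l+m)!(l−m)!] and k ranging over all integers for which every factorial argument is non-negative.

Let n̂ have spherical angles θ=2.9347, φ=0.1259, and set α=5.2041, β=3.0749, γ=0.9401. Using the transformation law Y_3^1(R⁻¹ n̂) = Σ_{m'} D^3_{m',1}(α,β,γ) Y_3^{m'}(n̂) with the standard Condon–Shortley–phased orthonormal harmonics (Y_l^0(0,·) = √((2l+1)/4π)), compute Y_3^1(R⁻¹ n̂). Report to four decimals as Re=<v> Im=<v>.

Need the full column D^3_{m',1} for m'=−3..3 at α=5.2041, β=3.0749, γ=0.9401.
cos(β/2)=0.033340, sin(β/2)=0.999444
d^3_{-3,1}: single k=4 term ⇒ +0.004296;  D = -0.002190+0.003695i
d^3_{-2,1}: k∈[3..4] ⇒ +0.000234 -0.105138 = -0.104904;  D = +0.104806+0.004543i
d^3_{-1,1}: k∈[2..4] ⇒ +0.000007 -0.008873 +0.996669 = +0.987804;  D = -0.428227-0.890156i
d^3_{0,1}: k∈[1..3] ⇒ +0.000000 -0.000384 +0.115173 = +0.114789;  D = +0.067692-0.092705i
d^3_{1,1}: k∈[0..2] ⇒ +0.000000 -0.000010 +0.006655 = +0.006645;  D = +0.006581+0.000921i
d^3_{2,1}: k∈[0..1] ⇒ -0.000000 +0.000234 = +0.000234;  D = +0.000081+0.000219i
d^3_{3,1}: single k=0 term ⇒ +0.000005;  D = -0.000003+0.000004i
Y_3^{m'}(θ=2.9347,φ=0.1259) and Σ D·Y over m':
  (-0.0022+0.0037i)·(+0.0034-0.0013i)  (+0.1048+0.0045i)·(-0.0409+0.0105i)  (-0.4282-0.8902i)·(+0.2496-0.0316i)  (+0.0677-0.0927i)·(-0.6534+0.0000i)  (+0.0066+0.0009i)·(-0.2496-0.0316i)  (+0.0001+0.0002i)·(-0.0409-0.0105i)  (-0.0000+0.0000i)·(-0.0034-0.0013i)
Y_3^1(R⁻¹ n̂) = -0.185158-0.147559i

Re=-0.1852 Im=-0.1476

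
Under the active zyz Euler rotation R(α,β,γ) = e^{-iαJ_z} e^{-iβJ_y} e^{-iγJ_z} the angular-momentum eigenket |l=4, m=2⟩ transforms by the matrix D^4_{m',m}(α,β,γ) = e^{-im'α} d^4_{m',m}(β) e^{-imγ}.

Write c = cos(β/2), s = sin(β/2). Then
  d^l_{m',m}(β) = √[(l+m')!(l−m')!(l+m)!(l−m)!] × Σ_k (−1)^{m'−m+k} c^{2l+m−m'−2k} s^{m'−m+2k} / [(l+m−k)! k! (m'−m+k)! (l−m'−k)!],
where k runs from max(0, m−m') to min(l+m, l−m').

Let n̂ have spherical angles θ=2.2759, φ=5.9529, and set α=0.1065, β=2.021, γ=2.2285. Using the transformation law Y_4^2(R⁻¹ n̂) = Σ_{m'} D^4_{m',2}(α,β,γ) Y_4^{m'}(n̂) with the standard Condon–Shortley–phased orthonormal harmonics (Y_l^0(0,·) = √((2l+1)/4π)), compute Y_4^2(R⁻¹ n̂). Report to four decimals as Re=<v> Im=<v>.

Re=0.2877 Im=0.0368

Need the full column D^4_{m',2} for m'=−4..4 at α=0.1065, β=2.021, γ=2.2285.
cos(β/2)=0.531437, sin(β/2)=0.847098
d^4_{-4,2}: single k=6 term ⇒ +0.552184;  D = -0.347806+0.428881i
d^4_{-3,2}: k∈[5..6] ⇒ +0.734867 -0.622373 = +0.112494;  D = -0.061168+0.094411i
d^4_{-2,2}: k∈[4..6] ⇒ +0.616074 -1.252236 +0.265136 = -0.371026;  D = +0.167499-0.331065i
d^4_{-1,2}: k∈[3..5] ⇒ +0.364397 -1.388768 +0.705704 = -0.318666;  D = +0.112821-0.298026i
d^4_{0,2}: k∈[2..4] ⇒ +0.153356 -1.039039 +0.989979 = +0.104296;  D = -0.026347+0.100913i
d^4_{1,2}: k∈[1..3] ⇒ +0.043026 -0.546596 +0.925845 = +0.422275;  D = -0.062640+0.417603i
d^4_{2,2}: k∈[0..2] ⇒ +0.006362 -0.193981 +0.616074 = +0.428455;  D = -0.018156+0.428070i
d^4_{3,2}: k∈[0..1] ⇒ -0.037946 +0.289232 = +0.251286;  D = +0.016099+0.250770i
d^4_{4,2}: single k=0 term ⇒ +0.085538;  D = +0.014523+0.084296i
Y_4^{m'}(θ=2.2759,φ=5.9529) and Σ D·Y over m':
  (-0.3478+0.4289i)·(+0.0368+0.1442i)  (-0.0612+0.0944i)·(-0.1963-0.2997i)  (+0.1675-0.3311i)·(+0.2973+0.2310i)  (+0.1128-0.2980i)·(+0.0132+0.0045i)  (-0.0263+0.1009i)·(-0.3624+0.0000i)  (-0.0626+0.4176i)·(-0.0132+0.0045i)  (-0.0182+0.4281i)·(+0.2973-0.2310i)  (+0.0161+0.2508i)·(+0.1963-0.2997i)  (+0.0145+0.0843i)·(+0.0368-0.1442i)
Y_4^2(R⁻¹ n̂) = +0.287719+0.036760i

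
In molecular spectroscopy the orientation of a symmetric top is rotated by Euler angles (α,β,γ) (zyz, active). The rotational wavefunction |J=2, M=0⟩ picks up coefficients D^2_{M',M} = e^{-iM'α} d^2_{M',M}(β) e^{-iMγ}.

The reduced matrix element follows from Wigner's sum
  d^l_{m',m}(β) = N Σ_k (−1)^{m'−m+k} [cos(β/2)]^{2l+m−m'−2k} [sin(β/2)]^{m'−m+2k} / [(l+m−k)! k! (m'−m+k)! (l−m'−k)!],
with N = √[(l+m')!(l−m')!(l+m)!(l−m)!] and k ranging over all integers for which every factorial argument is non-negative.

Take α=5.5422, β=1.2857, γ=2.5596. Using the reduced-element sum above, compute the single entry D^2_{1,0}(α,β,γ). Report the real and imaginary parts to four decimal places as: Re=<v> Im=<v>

First d^2_{1,0}(β=1.2857), then the phase factors e^{-i(1)α} and e^{-i(0)γ}:
c=cos(1.2857/2)=0.800390, s=sin(1.2857/2)=0.599479; N=√[6·1·2·2]=4.898979
The bounds max(0,m−m')=0 and min(l+m,l−m')=1 give 2 terms
  k=0: (−1)^1·4.8990/(2)·0.8004^3·0.5995^1 = -0.752931
  k=1: (−1)^2·4.8990/(2)·0.8004^1·0.5995^3 = +0.422376
d^2_{1,0}(1.2857) = -0.752931 +0.422376 = -0.330555
Attach z-rotation phases: D = e^{-i(1)(5.5422)}·(-0.330555)·e^{-i(0)(2.5596)} = -0.243885-0.223130i

Re=-0.2439 Im=-0.2231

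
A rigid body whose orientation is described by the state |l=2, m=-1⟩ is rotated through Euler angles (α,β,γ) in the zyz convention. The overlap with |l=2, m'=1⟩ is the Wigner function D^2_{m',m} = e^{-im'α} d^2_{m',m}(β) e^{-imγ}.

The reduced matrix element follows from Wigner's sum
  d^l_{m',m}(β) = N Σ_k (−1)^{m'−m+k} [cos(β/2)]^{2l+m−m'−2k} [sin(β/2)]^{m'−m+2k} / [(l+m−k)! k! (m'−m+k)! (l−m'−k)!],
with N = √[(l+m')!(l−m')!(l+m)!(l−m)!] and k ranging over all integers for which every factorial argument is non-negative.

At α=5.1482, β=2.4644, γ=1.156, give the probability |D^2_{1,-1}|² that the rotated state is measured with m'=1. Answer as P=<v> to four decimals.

Split into d^2_{1,-1}(β=2.4644) × two z-phases.
c=cos(2.4644/2)=0.332163, s=sin(2.4644/2)=0.943222; N=√[6·1·1·6]=6.000000
Admissible k: 0..1 (factorial args all ≥0)
  k=0: (−1)^2·6.0000/(2)·0.3322^2·0.9432^2 = +0.294478
  k=1: (−1)^3·6.0000/(6)·0.3322^0·0.9432^4 = -0.791508
d^2_{1,-1}(2.4644) = +0.294478 -0.791508 = -0.497030
|D^2_{1,-1}|² = |d^2_{1,-1}(β)|² = (-0.497030)² = 0.247039 (the z-rotation phases have unit modulus)

P=0.2470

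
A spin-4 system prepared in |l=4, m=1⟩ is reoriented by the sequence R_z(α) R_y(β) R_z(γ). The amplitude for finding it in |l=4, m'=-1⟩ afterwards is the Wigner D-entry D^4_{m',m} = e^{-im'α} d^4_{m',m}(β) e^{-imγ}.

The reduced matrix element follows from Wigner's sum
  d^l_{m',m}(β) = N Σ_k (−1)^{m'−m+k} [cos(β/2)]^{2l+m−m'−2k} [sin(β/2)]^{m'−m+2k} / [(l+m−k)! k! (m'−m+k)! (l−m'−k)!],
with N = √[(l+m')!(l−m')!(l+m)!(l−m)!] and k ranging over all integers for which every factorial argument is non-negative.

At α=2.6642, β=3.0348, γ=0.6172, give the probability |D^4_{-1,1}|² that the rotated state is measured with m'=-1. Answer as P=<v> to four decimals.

P=0.8959

D^4_{-1,1}(2.6642,3.0348,0.6172) = e^{-i·-1·2.6642}·d^4_{-1,1}(3.0348)·e^{-i·1·0.6172}. Compute d first:
With c≡cos(β/2)=0.053371 and s≡sin(β/2)=0.998575, N=[6·120·120·6]^{1/2}=720.000000
k: max(0,(1)−(-1))=2 … min(4+(1),4−(-1))=5
  k=2: (−1)^0·720.0000/(72)·0.0534^6·0.9986^2 = +0.000000
  k=3: (−1)^1·720.0000/(24)·0.0534^4·0.9986^4 = -0.000242
  k=4: (−1)^2·720.0000/(48)·0.0534^2·0.9986^6 = +0.042363
  k=5: (−1)^3·720.0000/(720)·0.0534^0·0.9986^8 = -0.988655
d^4_{-1,1}(3.0348) = +0.000000 -0.000242 +0.042363 -0.988655 = -0.946534
|D^4_{-1,1}|² = |d^4_{-1,1}(β)|² = (-0.946534)² = 0.895926 (the z-rotation phases have unit modulus)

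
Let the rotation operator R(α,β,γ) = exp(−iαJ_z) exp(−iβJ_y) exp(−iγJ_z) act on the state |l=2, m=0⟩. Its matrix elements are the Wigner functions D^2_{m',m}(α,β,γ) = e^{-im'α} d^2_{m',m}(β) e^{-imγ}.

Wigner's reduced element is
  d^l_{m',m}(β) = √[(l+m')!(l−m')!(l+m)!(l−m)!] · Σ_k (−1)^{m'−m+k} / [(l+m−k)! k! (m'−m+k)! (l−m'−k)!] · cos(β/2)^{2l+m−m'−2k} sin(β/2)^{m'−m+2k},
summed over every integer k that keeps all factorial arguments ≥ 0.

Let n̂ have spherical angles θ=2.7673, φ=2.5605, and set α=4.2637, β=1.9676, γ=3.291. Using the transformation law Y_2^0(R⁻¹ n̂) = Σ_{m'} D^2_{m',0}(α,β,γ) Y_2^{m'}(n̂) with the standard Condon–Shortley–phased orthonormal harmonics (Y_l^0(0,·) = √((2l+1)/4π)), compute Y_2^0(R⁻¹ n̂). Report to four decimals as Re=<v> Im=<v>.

Re=-0.2214 Im=0.0000

Need the full column D^2_{m',0} for m'=−2..2 at α=4.2637, β=1.9676, γ=3.291.
cos(β/2)=0.553863, sin(β/2)=0.832608
d^2_{-2,0}: single k=2 term ⇒ +0.520908;  D = -0.324870+0.407191i
d^2_{-1,0}: k∈[1..2] ⇒ +0.346515 -0.783068 = -0.436553;  D = +0.189370+0.393341i
d^2_{0,0}: k∈[0..2] ⇒ +0.094104 -0.850639 +0.480576 = -0.275959;  D = -0.275959+0.000000i
d^2_{1,0}: k∈[0..1] ⇒ -0.346515 +0.783068 = +0.436553;  D = -0.189370+0.393341i
d^2_{2,0}: single k=0 term ⇒ +0.520908;  D = -0.324870-0.407191i
Y_2^{m'}(θ=2.7673,φ=2.5605) and Σ D·Y over m':
  (-0.3249+0.4072i)·(+0.0205+0.0474i)  (+0.1894+0.3933i)·(+0.2197+0.1443i)  (-0.2760+0.0000i)·(+0.5043+0.0000i)  (-0.1894+0.3933i)·(-0.2197+0.1443i)  (-0.3249-0.4072i)·(+0.0205-0.0474i)
Y_2^0(R⁻¹ n̂) = -0.221389+0.000000i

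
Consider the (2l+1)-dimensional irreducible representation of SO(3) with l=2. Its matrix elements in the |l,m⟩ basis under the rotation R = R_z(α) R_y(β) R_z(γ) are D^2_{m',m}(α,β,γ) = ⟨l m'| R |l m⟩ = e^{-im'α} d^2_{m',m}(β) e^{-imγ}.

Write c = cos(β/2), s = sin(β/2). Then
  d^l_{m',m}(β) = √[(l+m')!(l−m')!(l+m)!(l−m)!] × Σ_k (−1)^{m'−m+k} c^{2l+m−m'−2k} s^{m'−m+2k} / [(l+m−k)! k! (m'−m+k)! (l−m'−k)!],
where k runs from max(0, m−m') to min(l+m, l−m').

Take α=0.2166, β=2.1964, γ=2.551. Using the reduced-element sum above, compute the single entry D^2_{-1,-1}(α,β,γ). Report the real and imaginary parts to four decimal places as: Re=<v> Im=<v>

D^2_{-1,-1}(0.2166,2.1964,2.551) = e^{-i·-1·0.2166}·d^2_{-1,-1}(2.1964)·e^{-i·-1·2.551}. Compute d first:
Half-angle: c=0.455200, s=0.890389. N=√(1·6·1·6)=6.000000
k∈{0,1} keeps every argument non-negative
  k=0: (−1)^0·6.0000/(6)·0.4552^4·0.8904^0 = +0.042935
  k=1: (−1)^1·6.0000/(2)·0.4552^2·0.8904^2 = -0.492816
d^2_{-1,-1}(2.1964) = +0.042935 -0.492816 = -0.449882
Phases: e^{-i·(-1)·0.2166}=+0.976634+0.214910i, e^{-i·(-1)·2.551}=-0.830611+0.556853i ⇒ D=+0.418784-0.164357i

Re=0.4188 Im=-0.1644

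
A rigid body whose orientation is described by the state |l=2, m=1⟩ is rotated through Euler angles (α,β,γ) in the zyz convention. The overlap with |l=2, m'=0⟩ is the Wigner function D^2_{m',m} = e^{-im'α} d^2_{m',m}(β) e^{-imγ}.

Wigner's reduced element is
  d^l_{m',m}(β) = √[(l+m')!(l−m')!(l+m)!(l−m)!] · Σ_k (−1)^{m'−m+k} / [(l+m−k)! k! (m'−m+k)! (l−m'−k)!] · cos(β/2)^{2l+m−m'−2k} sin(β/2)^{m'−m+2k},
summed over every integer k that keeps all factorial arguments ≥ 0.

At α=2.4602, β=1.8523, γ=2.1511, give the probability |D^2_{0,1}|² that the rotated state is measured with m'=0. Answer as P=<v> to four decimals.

D^2_{0,1}(2.4602,1.8523,2.1511) = e^{-i·0·2.4602}·d^2_{0,1}(1.8523)·e^{-i·1·2.1511}. Compute d first:
With c≡cos(β/2)=0.600916 and s≡sin(β/2)=0.799312, N=[2·2·6·1]^{1/2}=4.898979
The bounds max(0,m−m')=1 and min(l+m,l−m')=2 give 2 terms
  k=1: (−1)^0·4.8990/(2)·0.6009^3·0.7993^1 = +0.424847
  k=2: (−1)^1·4.8990/(2)·0.6009^1·0.7993^3 = -0.751690
d^2_{0,1}(1.8523) = +0.424847 -0.751690 = -0.326843
|D^2_{0,1}|² = |d^2_{0,1}(β)|² = (-0.326843)² = 0.106826 (the z-rotation phases have unit modulus)

P=0.1068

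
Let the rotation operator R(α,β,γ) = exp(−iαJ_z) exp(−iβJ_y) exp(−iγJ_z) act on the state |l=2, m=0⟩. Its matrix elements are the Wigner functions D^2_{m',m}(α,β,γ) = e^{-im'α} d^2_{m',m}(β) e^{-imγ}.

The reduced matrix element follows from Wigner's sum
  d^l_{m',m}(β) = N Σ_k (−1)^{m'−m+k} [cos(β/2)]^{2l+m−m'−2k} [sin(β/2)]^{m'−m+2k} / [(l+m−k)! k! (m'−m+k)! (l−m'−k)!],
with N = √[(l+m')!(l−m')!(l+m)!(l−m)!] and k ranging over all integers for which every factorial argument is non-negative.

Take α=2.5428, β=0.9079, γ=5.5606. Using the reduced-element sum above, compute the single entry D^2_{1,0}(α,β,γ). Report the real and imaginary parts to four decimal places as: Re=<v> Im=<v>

Re=0.4907 Im=0.3349

Split into d^2_{1,0}(β=0.9079) × two z-phases.
With c≡cos(β/2)=0.898722 and s≡sin(β/2)=0.438519, N=[6·1·2·2]^{1/2}=4.898979
k∈{0,1} keeps every argument non-negative
  k=0: (−1)^1·4.8990/(2)·0.8987^3·0.4385^1 = -0.779722
  k=1: (−1)^2·4.8990/(2)·0.8987^1·0.4385^3 = +0.185638
d^2_{1,0}(0.9079) = -0.779722 +0.185638 = -0.594085
Phases: e^{-i·(1)·2.5428}=-0.826017-0.563646i, e^{-i·(0)·5.5606}=+1.000000+0.000000i ⇒ D=+0.490724+0.334853i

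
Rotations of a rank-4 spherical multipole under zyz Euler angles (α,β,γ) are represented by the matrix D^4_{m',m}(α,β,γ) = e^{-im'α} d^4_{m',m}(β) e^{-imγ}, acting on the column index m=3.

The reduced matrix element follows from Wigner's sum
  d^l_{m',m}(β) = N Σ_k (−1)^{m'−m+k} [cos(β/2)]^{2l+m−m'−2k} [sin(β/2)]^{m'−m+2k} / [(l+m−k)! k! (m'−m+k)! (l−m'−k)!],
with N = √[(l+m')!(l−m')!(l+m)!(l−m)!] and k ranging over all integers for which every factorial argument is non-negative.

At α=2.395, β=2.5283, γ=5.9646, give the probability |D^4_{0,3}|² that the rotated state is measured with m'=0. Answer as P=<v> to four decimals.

P=0.0532

Split into d^4_{0,3}(β=2.5283) × two z-phases.
With c≡cos(β/2)=0.301863 and s≡sin(β/2)=0.953351, N=[24·24·5040·1]^{1/2}=1703.830978
The bounds max(0,m−m')=3 and min(l+m,l−m')=4 give 2 terms
  k=3: (−1)^0·1703.8310/(144)·0.3019^5·0.9534^3 = +0.025696
  k=4: (−1)^1·1703.8310/(144)·0.3019^3·0.9534^5 = -0.256306
d^4_{0,3}(2.5283) = +0.025696 -0.256306 = -0.230610
|D^4_{0,3}|² = |d^4_{0,3}(β)|² = (-0.230610)² = 0.053181 (the z-rotation phases have unit modulus)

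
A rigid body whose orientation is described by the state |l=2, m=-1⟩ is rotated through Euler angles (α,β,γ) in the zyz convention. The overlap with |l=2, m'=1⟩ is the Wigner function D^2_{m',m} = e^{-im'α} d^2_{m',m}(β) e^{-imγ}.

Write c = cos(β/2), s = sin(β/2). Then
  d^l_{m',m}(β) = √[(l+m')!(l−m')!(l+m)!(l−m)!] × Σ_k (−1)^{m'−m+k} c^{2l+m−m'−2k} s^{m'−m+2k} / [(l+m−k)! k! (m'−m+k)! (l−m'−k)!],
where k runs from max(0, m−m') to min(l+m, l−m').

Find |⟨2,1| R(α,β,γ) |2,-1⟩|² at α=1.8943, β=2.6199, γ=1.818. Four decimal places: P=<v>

First d^2_{1,-1}(β=2.6199), then the phase factors e^{-i(1)α} and e^{-i(-1)γ}:
With c≡cos(β/2)=0.257898 and s≡sin(β/2)=0.966172, N=[6·1·1·6]^{1/2}=6.000000
Admissible k: 0..1 (factorial args all ≥0)
  k=0: (−1)^2·6.0000/(2)·0.2579^2·0.9662^2 = +0.186263
  k=1: (−1)^3·6.0000/(6)·0.2579^0·0.9662^4 = -0.871401
d^2_{1,-1}(2.6199) = +0.186263 -0.871401 = -0.685137
|D^2_{1,-1}|² = |d^2_{1,-1}(β)|² = (-0.685137)² = 0.469413 (the z-rotation phases have unit modulus)

P=0.4694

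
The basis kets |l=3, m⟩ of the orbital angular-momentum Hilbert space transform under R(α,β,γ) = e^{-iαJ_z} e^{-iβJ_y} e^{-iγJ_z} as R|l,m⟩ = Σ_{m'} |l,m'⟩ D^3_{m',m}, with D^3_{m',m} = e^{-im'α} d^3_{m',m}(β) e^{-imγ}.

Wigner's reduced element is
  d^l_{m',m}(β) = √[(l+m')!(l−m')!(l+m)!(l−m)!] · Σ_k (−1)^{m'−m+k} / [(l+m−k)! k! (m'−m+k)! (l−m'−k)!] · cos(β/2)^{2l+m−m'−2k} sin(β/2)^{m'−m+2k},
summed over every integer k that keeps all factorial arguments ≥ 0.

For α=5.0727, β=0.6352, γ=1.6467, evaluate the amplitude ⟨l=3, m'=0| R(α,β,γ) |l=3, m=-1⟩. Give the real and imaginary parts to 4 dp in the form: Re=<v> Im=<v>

Re=0.0436 Im=-0.5738

D^3_{0,-1}(5.0727,0.6352,1.6467) = e^{-i·0·5.0727}·d^3_{0,-1}(0.6352)·e^{-i·-1·1.6467}. Compute d first:
With c≡cos(β/2)=0.949988 and s≡sin(β/2)=0.312287, N=[6·6·2·24]^{1/2}=41.569219
k: max(0,(-1)−(0))=0 … min(3+(-1),3−(0))=2
  k=0: (−1)^1·41.5692/(12)·0.9500^5·0.3123^1 = -0.837018
  k=1: (−1)^2·41.5692/(4)·0.9500^3·0.3123^3 = +0.271350
  k=2: (−1)^3·41.5692/(12)·0.9500^1·0.3123^5 = -0.009774
d^3_{0,-1}(0.6352) = -0.837018 +0.271350 -0.009774 = -0.575443
Attach z-rotation phases: D = e^{-i(0)(5.0727)}·(-0.575443)·e^{-i(-1)(1.6467)} = +0.043636-0.573786i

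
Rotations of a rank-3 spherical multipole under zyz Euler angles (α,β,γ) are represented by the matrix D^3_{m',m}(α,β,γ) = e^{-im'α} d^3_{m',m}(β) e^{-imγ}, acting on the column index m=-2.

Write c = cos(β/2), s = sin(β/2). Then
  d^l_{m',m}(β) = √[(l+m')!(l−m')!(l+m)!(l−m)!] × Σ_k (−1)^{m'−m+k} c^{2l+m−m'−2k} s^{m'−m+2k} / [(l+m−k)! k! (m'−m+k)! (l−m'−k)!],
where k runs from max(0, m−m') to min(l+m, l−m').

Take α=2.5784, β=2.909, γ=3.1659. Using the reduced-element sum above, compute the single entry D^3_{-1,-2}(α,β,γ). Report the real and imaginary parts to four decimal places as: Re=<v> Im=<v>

First d^3_{-1,-2}(β=2.909), then the phase factors e^{-i(-1)α} and e^{-i(-2)γ}:
With c≡cos(β/2)=0.116034 and s≡sin(β/2)=0.993245, N=[2·24·1·120]^{1/2}=75.894664
k: max(0,(-2)−(-1))=0 … min(3+(-2),3−(-1))=1
  k=0: (−1)^1·75.8947/(24)·0.1160^5·0.9932^1 = -0.000066
  k=1: (−1)^2·75.8947/(12)·0.1160^3·0.9932^3 = +0.009682
d^3_{-1,-2}(2.909) = -0.000066 +0.009682 = +0.009616
Attach z-rotation phases: D = e^{-i(-1)(2.5784)}·(+0.009616)·e^{-i(-2)(3.1659)} = -0.008371+0.004733i

Re=-0.0084 Im=0.0047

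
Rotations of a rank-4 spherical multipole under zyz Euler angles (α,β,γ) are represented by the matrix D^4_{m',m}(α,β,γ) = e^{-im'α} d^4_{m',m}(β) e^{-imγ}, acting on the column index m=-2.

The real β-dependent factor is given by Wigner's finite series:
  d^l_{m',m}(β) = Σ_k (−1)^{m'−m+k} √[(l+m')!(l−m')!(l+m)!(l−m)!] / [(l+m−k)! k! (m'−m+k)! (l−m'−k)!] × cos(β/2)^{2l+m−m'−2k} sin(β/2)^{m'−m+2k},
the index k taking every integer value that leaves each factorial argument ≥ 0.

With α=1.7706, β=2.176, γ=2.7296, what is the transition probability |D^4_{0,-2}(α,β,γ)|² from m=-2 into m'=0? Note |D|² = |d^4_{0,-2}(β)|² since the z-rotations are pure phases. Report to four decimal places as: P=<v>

P=0.1145

D^4_{0,-2}(1.7706,2.176,2.7296) = e^{-i·0·1.7706}·d^4_{0,-2}(2.176)·e^{-i·-2·2.7296}. Compute d first:
With c≡cos(β/2)=0.464258 and s≡sin(β/2)=0.885700, N=[24·24·2·720]^{1/2}=910.735966
Admissible k: 0..2 (factorial args all ≥0)
  k=0: (−1)^2·910.7360/(96)·0.4643^6·0.8857^2 = +0.074516
  k=1: (−1)^3·910.7360/(36)·0.4643^4·0.8857^4 = -0.723225
  k=2: (−1)^4·910.7360/(96)·0.4643^2·0.8857^6 = +0.987097
d^4_{0,-2}(2.176) = +0.074516 -0.723225 +0.987097 = +0.338388
|D^4_{0,-2}|² = |d^4_{0,-2}(β)|² = (+0.338388)² = 0.114507 (the z-rotation phases have unit modulus)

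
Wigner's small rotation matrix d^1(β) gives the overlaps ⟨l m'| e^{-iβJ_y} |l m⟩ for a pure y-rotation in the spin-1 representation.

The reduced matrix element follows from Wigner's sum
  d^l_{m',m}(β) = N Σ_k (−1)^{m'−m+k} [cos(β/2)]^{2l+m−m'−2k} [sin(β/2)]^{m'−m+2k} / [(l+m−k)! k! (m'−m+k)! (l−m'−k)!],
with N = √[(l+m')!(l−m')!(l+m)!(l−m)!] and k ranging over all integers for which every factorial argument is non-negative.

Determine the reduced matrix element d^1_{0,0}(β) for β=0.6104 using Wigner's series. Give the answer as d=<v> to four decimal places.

d=0.8194

d^1_{0,0}(β=0.6104) via Wigner's sum:
c=cos(0.6104/2)=0.953787, s=sin(0.6104/2)=0.300484; N=√[1·1·1·1]=1.000000
Admissible k: 0..1 (factorial args all ≥0)
  k=0: (−1)^0·1.0000/(1)·0.9538^2·0.3005^0 = +0.909709
  k=1: (−1)^1·1.0000/(1)·0.9538^0·0.3005^2 = -0.090291
d^1_{0,0}(0.6104) = +0.909709 -0.090291 = +0.819419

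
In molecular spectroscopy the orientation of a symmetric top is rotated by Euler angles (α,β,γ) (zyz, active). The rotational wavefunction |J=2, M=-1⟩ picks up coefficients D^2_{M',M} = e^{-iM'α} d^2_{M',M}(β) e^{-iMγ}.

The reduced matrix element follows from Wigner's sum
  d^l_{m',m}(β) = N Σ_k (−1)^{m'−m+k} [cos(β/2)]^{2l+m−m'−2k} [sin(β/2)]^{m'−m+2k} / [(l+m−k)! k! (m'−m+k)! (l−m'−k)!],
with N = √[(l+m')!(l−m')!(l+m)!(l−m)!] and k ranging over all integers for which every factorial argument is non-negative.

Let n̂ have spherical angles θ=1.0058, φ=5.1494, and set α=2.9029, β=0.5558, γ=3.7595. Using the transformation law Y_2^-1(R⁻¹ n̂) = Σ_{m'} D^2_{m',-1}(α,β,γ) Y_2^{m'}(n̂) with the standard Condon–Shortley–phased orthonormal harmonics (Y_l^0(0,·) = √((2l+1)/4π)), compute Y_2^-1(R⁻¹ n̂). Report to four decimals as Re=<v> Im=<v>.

Need the full column D^2_{m',-1} for m'=−2..2 at α=2.9029, β=0.5558, γ=3.7595.
cos(β/2)=0.961634, sin(β/2)=0.274337
d^2_{-2,-1}: single k=1 term ⇒ +0.487914;  D = -0.483104-0.068337i
d^2_{-1,-1}: k∈[0..1] ⇒ +0.855143 -0.208790 = +0.646353;  D = +0.600433+0.239274i
d^2_{0,-1}: k∈[0..1] ⇒ -0.597570 +0.048634 = -0.548936;  D = +0.447434+0.318016i
d^2_{1,-1}: k∈[0..1] ⇒ +0.208790 -0.005664 = +0.203125;  D = +0.133049+0.153486i
d^2_{2,-1}: single k=0 term ⇒ -0.039709;  D = +0.018178+0.035304i
Y_2^{m'}(θ=1.0058,φ=5.1494) and Σ D·Y over m':
  (-0.4831-0.0683i)·(-0.1768+0.2113i)  (+0.6004+0.2393i)·(+0.1479+0.3165i)  (+0.4474+0.3180i)·(-0.0442+0.0000i)  (+0.1330+0.1535i)·(-0.1479+0.3165i)  (+0.0182+0.0353i)·(-0.1768-0.2113i)
Y_2^-1(R⁻¹ n̂) = +0.029147+0.130714i

Re=0.0291 Im=0.1307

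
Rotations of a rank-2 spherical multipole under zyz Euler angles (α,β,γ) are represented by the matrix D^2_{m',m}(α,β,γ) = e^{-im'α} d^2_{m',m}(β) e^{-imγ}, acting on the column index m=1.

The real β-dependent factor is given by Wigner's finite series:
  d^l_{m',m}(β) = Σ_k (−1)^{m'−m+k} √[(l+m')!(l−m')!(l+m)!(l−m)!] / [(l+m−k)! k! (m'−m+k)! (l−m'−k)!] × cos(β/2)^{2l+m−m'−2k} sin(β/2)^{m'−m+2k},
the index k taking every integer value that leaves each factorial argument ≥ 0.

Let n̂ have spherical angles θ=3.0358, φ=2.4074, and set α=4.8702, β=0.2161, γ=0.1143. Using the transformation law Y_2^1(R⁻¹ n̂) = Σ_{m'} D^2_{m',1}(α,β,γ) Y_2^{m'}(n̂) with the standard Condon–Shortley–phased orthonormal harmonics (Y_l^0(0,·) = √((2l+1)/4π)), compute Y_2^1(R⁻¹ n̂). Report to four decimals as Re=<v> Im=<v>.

Need the full column D^2_{m',1} for m'=−2..2 at α=4.8702, β=0.2161, γ=0.1143.
cos(β/2)=0.994168, sin(β/2)=0.107840
d^2_{-2,1}: single k=3 term ⇒ +0.002494;  D = -0.002443-0.000499i
d^2_{-1,1}: k∈[2..3] ⇒ +0.034483 -0.000135 = +0.034347;  D = +0.001494-0.034315i
d^2_{0,1}: k∈[1..2] ⇒ +0.259558 -0.003054 = +0.256504;  D = +0.254830-0.029255i
d^2_{1,1}: k∈[0..1] ⇒ +0.976876 -0.034483 = +0.942394;  D = +0.253283+0.907719i
d^2_{2,1}: single k=0 term ⇒ -0.211928;  D = +0.192643-0.088332i
Y_2^{m'}(θ=3.0358,φ=2.4074) and Σ D·Y over m':
  (-0.0024-0.0005i)·(+0.0004+0.0043i)  (+0.0015-0.0343i)·(+0.0602+0.0544i)  (+0.2548-0.0293i)·(+0.6202+0.0000i)  (+0.2533+0.9077i)·(-0.0602+0.0544i)  (+0.1926-0.0883i)·(+0.0004-0.0043i)
Y_2^1(R⁻¹ n̂) = +0.095128-0.061904i

Re=0.0951 Im=-0.0619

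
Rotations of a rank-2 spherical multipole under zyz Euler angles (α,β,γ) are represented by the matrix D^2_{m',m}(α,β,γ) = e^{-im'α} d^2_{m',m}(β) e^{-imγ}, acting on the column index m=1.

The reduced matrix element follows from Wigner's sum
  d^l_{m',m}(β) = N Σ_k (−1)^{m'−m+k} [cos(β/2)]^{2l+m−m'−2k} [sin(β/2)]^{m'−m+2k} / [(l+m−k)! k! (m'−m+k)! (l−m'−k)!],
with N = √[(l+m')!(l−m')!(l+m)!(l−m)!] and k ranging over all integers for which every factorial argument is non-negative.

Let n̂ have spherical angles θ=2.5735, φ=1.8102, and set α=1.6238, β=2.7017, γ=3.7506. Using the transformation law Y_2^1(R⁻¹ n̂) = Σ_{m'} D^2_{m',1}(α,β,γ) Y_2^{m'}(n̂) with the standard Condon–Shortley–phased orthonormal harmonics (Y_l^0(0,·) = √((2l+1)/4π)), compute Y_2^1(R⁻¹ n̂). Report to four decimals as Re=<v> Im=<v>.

Need the full column D^2_{m',1} for m'=−2..2 at α=1.6238, β=2.7017, γ=3.7506.
cos(β/2)=0.218177, sin(β/2)=0.975909
d^2_{-2,1}: single k=3 term ⇒ +0.405572;  D = +0.355338-0.195508i
d^2_{-1,1}: k∈[2..3] ⇒ +0.136006 -0.907063 = -0.771057;  D = +0.406961+0.654914i
d^2_{0,1}: k∈[1..2] ⇒ +0.024826 -0.496722 = -0.471895;  D = +0.387056-0.269949i
d^2_{1,1}: k∈[0..1] ⇒ +0.002266 -0.136006 = -0.133740;  D = -0.082211-0.105489i
d^2_{2,1}: single k=0 term ⇒ -0.020271;  D = -0.015306+0.013290i
Y_2^{m'}(θ=2.5735,φ=1.8102) and Σ D·Y over m':
  (+0.3553-0.1955i)·(-0.0992+0.0515i)  (+0.4070+0.6549i)·(+0.0831+0.3404i)  (+0.3871-0.2699i)·(+0.3569+0.0000i)  (-0.0822-0.1055i)·(-0.0831+0.3404i)  (-0.0153+0.0133i)·(-0.0992-0.0515i)
Y_2^1(R⁻¹ n̂) = -0.031219+0.114544i

Re=-0.0312 Im=0.1145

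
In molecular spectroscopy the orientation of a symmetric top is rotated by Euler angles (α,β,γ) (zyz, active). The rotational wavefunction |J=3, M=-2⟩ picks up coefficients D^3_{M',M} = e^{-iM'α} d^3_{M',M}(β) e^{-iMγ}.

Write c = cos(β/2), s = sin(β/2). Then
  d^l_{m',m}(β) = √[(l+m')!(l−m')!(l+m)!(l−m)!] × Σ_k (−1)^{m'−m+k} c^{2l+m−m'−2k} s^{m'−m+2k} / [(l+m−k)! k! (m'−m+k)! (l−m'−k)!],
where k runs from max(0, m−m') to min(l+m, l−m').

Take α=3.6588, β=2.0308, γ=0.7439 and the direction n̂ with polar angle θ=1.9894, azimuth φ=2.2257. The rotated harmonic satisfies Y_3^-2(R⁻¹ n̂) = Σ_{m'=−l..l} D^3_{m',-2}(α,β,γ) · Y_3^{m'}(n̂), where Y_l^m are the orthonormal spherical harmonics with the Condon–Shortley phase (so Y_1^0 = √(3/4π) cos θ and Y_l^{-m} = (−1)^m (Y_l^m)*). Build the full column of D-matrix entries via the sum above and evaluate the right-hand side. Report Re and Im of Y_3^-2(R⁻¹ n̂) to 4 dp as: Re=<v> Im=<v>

Need the full column D^3_{m',-2} for m'=−3..3 at α=3.6588, β=2.0308, γ=0.7439.
cos(β/2)=0.527280, sin(β/2)=0.849692
d^3_{-3,-2}: single k=1 term ⇒ +0.084829;  D = +0.084387-0.008652i
d^3_{-2,-2}: k∈[0..1] ⇒ +0.021491 -0.279035 = -0.257544;  D = +0.209703-0.149512i
d^3_{-1,-2}: k∈[0..1] ⇒ -0.109514 +0.568772 = +0.459258;  D = +0.193207-0.416640i
d^3_{0,-2}: k∈[0..1] ⇒ +0.305667 -0.793759 = -0.488092;  D = -0.040463-0.486412i
d^3_{1,-2}: k∈[0..1] ⇒ -0.568772 +0.738495 = +0.169724;  D = -0.095862-0.140060i
d^3_{2,-2}: k∈[0..1] ⇒ +0.724599 -0.376329 = +0.348270;  D = +0.313084+0.152546i
d^3_{3,-2}: single k=0 term ⇒ -0.572036;  D = +0.570871-0.036484i
Y_3^{m'}(θ=1.9894,φ=2.2257) and Σ D·Y over m':
  (+0.0844-0.0087i)·(+0.2938-0.1221i)  (+0.2097-0.1495i)·(+0.0895-0.3350i)  (+0.1932-0.4166i)·(+0.0313+0.0407i)  (-0.0405-0.4864i)·(+0.3298+0.0000i)  (-0.0959-0.1401i)·(-0.0313+0.0407i)  (+0.3131+0.1525i)·(+0.0895+0.3350i)  (+0.5709-0.0365i)·(-0.2938-0.1221i)
Y_3^-2(R⁻¹ n̂) = -0.184523-0.202022i

Re=-0.1845 Im=-0.2020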